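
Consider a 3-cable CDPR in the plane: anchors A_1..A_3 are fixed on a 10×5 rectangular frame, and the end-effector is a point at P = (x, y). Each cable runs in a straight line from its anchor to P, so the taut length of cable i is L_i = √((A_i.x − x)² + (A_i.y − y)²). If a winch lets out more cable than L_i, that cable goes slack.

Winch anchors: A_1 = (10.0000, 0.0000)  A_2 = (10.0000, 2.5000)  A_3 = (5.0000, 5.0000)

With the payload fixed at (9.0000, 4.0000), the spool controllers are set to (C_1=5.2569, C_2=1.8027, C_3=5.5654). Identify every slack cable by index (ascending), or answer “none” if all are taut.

1, 3

i=1: geometric 4.1231 vs commanded 5.2569 ⇒ slack
i=2: geometric 1.8028 vs commanded 1.8027 ⇒ taut
i=3: geometric 4.1231 vs commanded 5.5654 ⇒ slack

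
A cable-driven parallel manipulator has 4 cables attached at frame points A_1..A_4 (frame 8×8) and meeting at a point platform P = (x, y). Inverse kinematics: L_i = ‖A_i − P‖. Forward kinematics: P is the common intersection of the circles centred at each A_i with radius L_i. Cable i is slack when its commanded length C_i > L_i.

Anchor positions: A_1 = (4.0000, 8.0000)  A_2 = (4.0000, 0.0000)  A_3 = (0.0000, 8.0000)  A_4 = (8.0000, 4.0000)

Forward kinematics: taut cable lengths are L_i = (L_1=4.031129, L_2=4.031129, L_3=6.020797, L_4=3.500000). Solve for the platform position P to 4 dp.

(4.5000, 4.0000)

circle eqns → linear via eq_j − eq_1; set k_j = A_j·A_j − L_j²
k_1 = 16.0000+64.0000−16.2500 = 63.7500
0.0000·x + 16.0000·y = k_1−k_2 = 64.0000
8.0000·x + 0.0000·y = k_1−k_3 = 36.0000
-8.0000·x + 8.0000·y = k_1−k_4 = -4.0000
solve first two rows → x=4.5000, y=4.0000
check cable 4: ‖A_4−P‖² = 12.2500 ≈ L_4² = 12.2500 ✓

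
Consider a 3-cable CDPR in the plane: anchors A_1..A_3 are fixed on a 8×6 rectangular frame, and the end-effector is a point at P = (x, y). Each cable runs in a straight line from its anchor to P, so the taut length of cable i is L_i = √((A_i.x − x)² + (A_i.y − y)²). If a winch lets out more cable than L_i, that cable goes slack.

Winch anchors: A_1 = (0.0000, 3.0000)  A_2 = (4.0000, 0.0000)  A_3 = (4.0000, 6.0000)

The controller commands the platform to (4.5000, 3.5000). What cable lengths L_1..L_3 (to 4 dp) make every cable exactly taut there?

(4.5277, 3.5355, 2.5495)

cable 1: Δx=-4.5000, Δy=-0.5000; L_1 = √(Δx²+Δy²) = 4.5277
cable 2: Δx=-0.5000, Δy=-3.5000; L_2 = √(Δx²+Δy²) = 3.5355
cable 3: Δx=-0.5000, Δy=2.5000; L_3 = √(Δx²+Δy²) = 2.5495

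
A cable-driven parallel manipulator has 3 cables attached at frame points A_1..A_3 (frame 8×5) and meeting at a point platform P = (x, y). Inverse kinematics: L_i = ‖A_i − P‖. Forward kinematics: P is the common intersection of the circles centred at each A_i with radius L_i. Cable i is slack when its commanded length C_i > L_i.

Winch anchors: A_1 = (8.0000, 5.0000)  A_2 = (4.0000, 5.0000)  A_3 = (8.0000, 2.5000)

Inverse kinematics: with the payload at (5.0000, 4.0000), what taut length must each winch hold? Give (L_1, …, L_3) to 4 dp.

(3.1623, 1.4142, 3.3541)

cable 1: Δx=3.0000, Δy=1.0000; L_1 = √(Δx²+Δy²) = 3.1623
cable 2: Δx=-1.0000, Δy=1.0000; L_2 = √(Δx²+Δy²) = 1.4142
cable 3: Δx=3.0000, Δy=-1.5000; L_3 = √(Δx²+Δy²) = 3.3541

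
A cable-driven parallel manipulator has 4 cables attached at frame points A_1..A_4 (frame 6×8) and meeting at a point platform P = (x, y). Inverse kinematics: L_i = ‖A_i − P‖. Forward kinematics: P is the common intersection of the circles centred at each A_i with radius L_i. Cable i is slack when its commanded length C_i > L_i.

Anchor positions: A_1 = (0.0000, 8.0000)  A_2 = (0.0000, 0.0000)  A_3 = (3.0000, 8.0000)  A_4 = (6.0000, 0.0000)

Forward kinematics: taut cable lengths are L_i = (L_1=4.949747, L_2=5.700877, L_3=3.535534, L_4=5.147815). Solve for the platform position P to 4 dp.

expand ‖A_i−P‖²=L_i² and subtract eq 1 (q_i ≔ ‖A_i‖²−L_i²)
q_1 = 0.0000+64.0000−24.5000 = 39.5000
eq1−eq2 → [0.0000  16.0000]·P = 72.0000
eq1−eq3 → [-6.0000  0.0000]·P = -21.0000
eq1−eq4 → [-12.0000  16.0000]·P = 30.0000
2×2 solve → P = (3.5000, 4.5000)
check cable 4: ‖A_4−P‖² = 26.5000 ≈ L_4² = 26.5000 ✓

(3.5000, 4.5000)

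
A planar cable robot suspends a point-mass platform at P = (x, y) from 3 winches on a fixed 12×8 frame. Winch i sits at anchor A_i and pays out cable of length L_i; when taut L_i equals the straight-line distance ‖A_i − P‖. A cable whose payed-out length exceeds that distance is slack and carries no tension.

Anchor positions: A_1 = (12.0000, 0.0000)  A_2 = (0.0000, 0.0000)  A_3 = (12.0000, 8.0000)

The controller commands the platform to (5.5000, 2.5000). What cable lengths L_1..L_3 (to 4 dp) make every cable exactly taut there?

L_1: Δ = A_1−P = (6.5000, -2.5000) → ‖Δ‖ = √48.5000 = 6.9642
L_2: Δ = A_2−P = (-5.5000, -2.5000) → ‖Δ‖ = √36.5000 = 6.0415
L_3: Δ = A_3−P = (6.5000, 5.5000) → ‖Δ‖ = √72.5000 = 8.5147

(6.9642, 6.0415, 8.5147)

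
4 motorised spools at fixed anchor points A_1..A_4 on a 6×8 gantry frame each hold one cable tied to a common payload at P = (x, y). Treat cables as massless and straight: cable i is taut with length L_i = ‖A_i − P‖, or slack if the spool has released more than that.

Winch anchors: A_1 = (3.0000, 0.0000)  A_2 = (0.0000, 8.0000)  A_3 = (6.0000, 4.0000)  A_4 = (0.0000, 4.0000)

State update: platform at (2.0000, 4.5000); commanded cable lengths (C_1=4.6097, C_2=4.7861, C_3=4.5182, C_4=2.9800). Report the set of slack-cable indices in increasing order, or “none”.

i=1: geometric 4.6098 vs commanded 4.6097 ⇒ taut
i=2: geometric 4.0311 vs commanded 4.7861 ⇒ slack
i=3: geometric 4.0311 vs commanded 4.5182 ⇒ slack
i=4: geometric 2.0616 vs commanded 2.9800 ⇒ slack

2, 3, 4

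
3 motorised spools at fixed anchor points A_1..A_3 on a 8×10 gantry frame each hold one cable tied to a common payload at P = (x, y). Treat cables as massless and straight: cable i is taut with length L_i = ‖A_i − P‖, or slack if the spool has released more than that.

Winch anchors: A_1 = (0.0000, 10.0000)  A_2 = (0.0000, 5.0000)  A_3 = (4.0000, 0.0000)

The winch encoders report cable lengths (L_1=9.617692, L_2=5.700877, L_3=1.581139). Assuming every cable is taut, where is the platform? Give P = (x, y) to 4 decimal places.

each cable: (A_i−P)·(A_i−P) = L_i²; let k_i = ‖A_i‖²−L_i²
k_1 = 0.0000+100.0000−92.5000 = 7.5000
row 1: 0.0000x + 10.0000y = 15.0000  (k_2=-7.5000)
row 2: -8.0000x + 20.0000y = -6.0000  (k_3=13.5000)
Cramer on rows 1–2 → x = 4.5000, y = 1.5000

(4.5000, 1.5000)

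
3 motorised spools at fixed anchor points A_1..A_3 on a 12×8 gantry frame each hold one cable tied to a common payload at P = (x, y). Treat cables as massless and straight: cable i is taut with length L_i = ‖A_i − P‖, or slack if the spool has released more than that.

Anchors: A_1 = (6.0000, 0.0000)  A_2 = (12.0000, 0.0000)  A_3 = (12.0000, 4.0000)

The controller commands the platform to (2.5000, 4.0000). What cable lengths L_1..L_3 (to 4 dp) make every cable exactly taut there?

(5.3151, 10.3078, 9.5000)

cable 1: Δx=3.5000, Δy=-4.0000; L_1 = √(Δx²+Δy²) = 5.3151
cable 2: Δx=9.5000, Δy=-4.0000; L_2 = √(Δx²+Δy²) = 10.3078
cable 3: Δx=9.5000, Δy=0.0000; L_3 = √(Δx²+Δy²) = 9.5000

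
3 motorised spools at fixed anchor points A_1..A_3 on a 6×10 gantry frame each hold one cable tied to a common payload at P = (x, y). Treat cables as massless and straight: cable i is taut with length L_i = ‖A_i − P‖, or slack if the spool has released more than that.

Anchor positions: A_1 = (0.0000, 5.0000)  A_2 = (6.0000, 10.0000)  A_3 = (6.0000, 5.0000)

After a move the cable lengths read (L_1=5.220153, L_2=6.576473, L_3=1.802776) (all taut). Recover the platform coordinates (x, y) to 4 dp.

(5.0000, 3.5000)

expand ‖A_i−P‖²=L_i² and subtract eq 1 (k_i ≔ ‖A_i‖²−L_i²)
k_1 = 0.0000+25.0000−27.2500 = -2.2500
eq1−eq2 → [-12.0000  -10.0000]·P = -95.0000
eq1−eq3 → [-12.0000  0.0000]·P = -60.0000
2×2 solve → P = (5.0000, 3.5000)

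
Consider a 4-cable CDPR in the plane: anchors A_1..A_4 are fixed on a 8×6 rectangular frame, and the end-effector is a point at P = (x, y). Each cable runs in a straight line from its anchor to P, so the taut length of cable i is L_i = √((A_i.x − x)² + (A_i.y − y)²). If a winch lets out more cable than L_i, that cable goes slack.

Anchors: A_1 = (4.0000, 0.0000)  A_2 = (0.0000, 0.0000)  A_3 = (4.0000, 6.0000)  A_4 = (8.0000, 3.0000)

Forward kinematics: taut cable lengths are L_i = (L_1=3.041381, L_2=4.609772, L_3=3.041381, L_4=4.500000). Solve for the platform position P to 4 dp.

(3.5000, 3.0000)

each cable: (A_i−P)·(A_i−P) = L_i²; let c_i = ‖A_i‖²−L_i²
c_1 = 16.0000+0.0000−9.2500 = 6.7500
row 1: 8.0000x + 0.0000y = 28.0000  (c_2=-21.2500)
row 2: 0.0000x − 12.0000y = -36.0000  (c_3=42.7500)
row 3: -8.0000x − 6.0000y = -46.0000  (c_4=52.7500)
Cramer on rows 1–2 → x = 3.5000, y = 3.0000
check cable 4: ‖A_4−P‖² = 20.2500 ≈ L_4² = 20.2500 ✓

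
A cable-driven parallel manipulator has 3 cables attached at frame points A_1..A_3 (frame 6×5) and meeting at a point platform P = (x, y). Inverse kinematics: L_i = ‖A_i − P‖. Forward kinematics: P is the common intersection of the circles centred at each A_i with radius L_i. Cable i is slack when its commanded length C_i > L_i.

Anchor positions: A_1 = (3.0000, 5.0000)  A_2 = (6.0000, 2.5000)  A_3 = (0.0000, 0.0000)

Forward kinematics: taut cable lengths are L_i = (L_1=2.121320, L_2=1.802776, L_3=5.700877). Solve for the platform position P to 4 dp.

each cable: (A_i−P)·(A_i−P) = L_i²; let q_i = ‖A_i‖²−L_i²
q_1 = 9.0000+25.0000−4.5000 = 29.5000
row 1: -6.0000x + 5.0000y = -9.5000  (q_2=39.0000)
row 2: 6.0000x + 10.0000y = 62.0000  (q_3=-32.5000)
Cramer on rows 1–2 → x = 4.5000, y = 3.5000

(4.5000, 3.5000)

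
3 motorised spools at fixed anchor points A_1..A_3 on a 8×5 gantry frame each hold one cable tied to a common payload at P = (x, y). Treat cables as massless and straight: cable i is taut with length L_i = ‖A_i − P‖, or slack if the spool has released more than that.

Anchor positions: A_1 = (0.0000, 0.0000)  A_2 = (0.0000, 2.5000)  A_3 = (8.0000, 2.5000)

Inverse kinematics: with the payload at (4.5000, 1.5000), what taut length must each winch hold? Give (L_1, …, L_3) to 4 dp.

(4.7434, 4.6098, 3.6401)

cable 1: Δx=-4.5000, Δy=-1.5000; L_1 = √(Δx²+Δy²) = 4.7434
cable 2: Δx=-4.5000, Δy=1.0000; L_2 = √(Δx²+Δy²) = 4.6098
cable 3: Δx=3.5000, Δy=1.0000; L_3 = √(Δx²+Δy²) = 3.6401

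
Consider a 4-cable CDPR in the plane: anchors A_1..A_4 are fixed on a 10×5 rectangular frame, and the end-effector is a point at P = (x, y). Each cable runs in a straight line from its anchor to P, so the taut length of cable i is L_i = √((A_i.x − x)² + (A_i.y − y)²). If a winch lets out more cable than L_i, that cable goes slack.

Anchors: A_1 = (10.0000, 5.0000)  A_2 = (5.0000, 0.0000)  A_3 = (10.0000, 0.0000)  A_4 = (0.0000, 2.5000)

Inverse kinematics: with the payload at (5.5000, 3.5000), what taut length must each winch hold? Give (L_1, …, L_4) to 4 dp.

(4.7434, 3.5355, 5.7009, 5.5902)

L_1 = √((10.0000−5.5000)² + (5.0000−3.5000)²) = 4.7434
L_2 = √((5.0000−5.5000)² + (0.0000−3.5000)²) = 3.5355
L_3 = √((10.0000−5.5000)² + (0.0000−3.5000)²) = 5.7009
L_4 = √((0.0000−5.5000)² + (2.5000−3.5000)²) = 5.5902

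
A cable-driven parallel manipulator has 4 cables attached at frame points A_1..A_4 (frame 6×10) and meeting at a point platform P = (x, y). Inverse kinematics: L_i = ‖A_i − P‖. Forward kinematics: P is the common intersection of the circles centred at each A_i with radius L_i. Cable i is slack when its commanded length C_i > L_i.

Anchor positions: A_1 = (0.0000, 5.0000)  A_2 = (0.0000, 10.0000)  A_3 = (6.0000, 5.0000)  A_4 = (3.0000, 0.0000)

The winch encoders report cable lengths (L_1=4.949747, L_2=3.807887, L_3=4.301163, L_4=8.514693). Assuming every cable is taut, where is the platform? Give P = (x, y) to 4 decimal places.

(3.5000, 8.5000)

expand ‖A_i−P‖²=L_i² and subtract eq 1 (k_i ≔ ‖A_i‖²−L_i²)
k_1 = 0.0000+25.0000−24.5000 = 0.5000
eq1−eq2 → [0.0000  -10.0000]·P = -85.0000
eq1−eq3 → [-12.0000  0.0000]·P = -42.0000
eq1−eq4 → [-6.0000  10.0000]·P = 64.0000
2×2 solve → P = (3.5000, 8.5000)
check cable 4: ‖A_4−P‖² = 72.5000 ≈ L_4² = 72.5000 ✓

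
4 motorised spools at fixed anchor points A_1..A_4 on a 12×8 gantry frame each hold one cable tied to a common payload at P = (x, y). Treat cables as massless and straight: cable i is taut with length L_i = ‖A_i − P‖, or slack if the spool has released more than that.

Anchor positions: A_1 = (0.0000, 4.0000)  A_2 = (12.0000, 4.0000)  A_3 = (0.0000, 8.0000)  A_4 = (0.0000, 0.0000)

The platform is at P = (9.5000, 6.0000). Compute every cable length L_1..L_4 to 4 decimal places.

(9.7082, 3.2016, 9.7082, 11.2361)

cable 1: Δx=-9.5000, Δy=-2.0000; L_1 = √(Δx²+Δy²) = 9.7082
cable 2: Δx=2.5000, Δy=-2.0000; L_2 = √(Δx²+Δy²) = 3.2016
cable 3: Δx=-9.5000, Δy=2.0000; L_3 = √(Δx²+Δy²) = 9.7082
cable 4: Δx=-9.5000, Δy=-6.0000; L_4 = √(Δx²+Δy²) = 11.2361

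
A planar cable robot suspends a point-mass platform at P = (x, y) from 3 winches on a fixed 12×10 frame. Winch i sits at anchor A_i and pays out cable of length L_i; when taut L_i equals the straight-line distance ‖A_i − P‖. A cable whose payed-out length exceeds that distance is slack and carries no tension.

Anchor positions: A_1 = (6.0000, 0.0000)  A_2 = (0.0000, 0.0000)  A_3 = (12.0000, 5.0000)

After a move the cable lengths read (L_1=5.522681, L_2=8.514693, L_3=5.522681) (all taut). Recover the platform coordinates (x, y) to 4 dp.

expand ‖A_i−P‖²=L_i² and subtract eq 1 (k_i ≔ ‖A_i‖²−L_i²)
k_1 = 36.0000+0.0000−30.5000 = 5.5000
eq1−eq2 → [12.0000  0.0000]·P = 78.0000
eq1−eq3 → [-12.0000  -10.0000]·P = -133.0000
2×2 solve → P = (6.5000, 5.5000)

(6.5000, 5.5000)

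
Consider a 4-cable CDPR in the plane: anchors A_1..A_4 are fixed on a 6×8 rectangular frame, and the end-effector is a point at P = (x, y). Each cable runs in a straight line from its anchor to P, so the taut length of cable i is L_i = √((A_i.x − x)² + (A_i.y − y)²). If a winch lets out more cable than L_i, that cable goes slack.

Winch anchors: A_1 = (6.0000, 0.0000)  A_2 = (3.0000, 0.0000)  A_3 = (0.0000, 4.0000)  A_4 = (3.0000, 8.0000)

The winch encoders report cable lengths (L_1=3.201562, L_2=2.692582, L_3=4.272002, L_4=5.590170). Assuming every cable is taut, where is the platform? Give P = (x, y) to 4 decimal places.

(4.0000, 2.5000)

circle eqns → linear via eq_j − eq_1; set k_j = A_j·A_j − L_j²
k_1 = 36.0000+0.0000−10.2500 = 25.7500
6.0000·x + 0.0000·y = k_1−k_2 = 24.0000
12.0000·x − 8.0000·y = k_1−k_3 = 28.0000
6.0000·x − 16.0000·y = k_1−k_4 = -16.0000
solve first two rows → x=4.0000, y=2.5000
check cable 4: ‖A_4−P‖² = 31.2500 ≈ L_4² = 31.2500 ✓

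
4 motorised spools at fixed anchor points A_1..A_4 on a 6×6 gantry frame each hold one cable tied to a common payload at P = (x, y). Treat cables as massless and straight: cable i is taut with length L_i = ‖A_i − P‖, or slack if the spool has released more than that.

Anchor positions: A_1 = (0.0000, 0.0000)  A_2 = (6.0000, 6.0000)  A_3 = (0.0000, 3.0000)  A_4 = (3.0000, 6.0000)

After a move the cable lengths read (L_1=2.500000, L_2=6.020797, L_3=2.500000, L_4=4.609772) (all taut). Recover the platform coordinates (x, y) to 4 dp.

(2.0000, 1.5000)

expand ‖A_i−P‖²=L_i² and subtract eq 1 (c_i ≔ ‖A_i‖²−L_i²)
c_1 = 0.0000+0.0000−6.2500 = -6.2500
eq1−eq2 → [-12.0000  -12.0000]·P = -42.0000
eq1−eq3 → [0.0000  -6.0000]·P = -9.0000
eq1−eq4 → [-6.0000  -12.0000]·P = -30.0000
2×2 solve → P = (2.0000, 1.5000)
check cable 4: ‖A_4−P‖² = 21.2500 ≈ L_4² = 21.2500 ✓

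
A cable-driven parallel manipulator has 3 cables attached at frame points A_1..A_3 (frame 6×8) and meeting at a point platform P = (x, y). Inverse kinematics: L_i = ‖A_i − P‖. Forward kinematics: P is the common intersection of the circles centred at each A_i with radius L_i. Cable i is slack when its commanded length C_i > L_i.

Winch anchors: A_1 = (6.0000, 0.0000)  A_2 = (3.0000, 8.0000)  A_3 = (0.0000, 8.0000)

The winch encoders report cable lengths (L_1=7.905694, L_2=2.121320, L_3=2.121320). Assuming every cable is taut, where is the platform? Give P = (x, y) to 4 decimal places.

expand ‖A_i−P‖²=L_i² and subtract eq 1 (q_i ≔ ‖A_i‖²−L_i²)
q_1 = 36.0000+0.0000−62.5000 = -26.5000
eq1−eq2 → [6.0000  -16.0000]·P = -95.0000
eq1−eq3 → [12.0000  -16.0000]·P = -86.0000
2×2 solve → P = (1.5000, 6.5000)

(1.5000, 6.5000)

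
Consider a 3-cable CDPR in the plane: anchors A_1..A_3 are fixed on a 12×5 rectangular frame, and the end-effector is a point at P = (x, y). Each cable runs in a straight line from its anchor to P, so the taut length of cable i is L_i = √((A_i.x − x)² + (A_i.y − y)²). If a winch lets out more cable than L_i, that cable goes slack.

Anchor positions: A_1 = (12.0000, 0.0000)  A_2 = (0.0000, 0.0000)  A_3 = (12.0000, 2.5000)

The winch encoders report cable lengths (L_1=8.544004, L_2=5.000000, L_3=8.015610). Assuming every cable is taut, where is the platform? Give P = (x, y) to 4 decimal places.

(4.0000, 3.0000)

circle eqns → linear via eq_j − eq_1; set c_j = A_j·A_j − L_j²
c_1 = 144.0000+0.0000−73.0000 = 71.0000
24.0000·x + 0.0000·y = c_1−c_2 = 96.0000
0.0000·x − 5.0000·y = c_1−c_3 = -15.0000
solve first two rows → x=4.0000, y=3.0000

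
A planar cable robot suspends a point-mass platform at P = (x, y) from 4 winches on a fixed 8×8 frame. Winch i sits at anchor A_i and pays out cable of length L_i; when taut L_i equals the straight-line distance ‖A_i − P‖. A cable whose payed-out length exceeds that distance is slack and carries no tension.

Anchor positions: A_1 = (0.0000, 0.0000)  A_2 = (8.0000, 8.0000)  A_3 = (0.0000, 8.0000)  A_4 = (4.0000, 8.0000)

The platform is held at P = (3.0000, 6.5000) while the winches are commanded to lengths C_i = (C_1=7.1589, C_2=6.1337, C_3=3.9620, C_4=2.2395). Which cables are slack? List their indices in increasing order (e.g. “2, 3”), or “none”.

2, 3, 4

i=1: geometric 7.1589 vs commanded 7.1589 ⇒ taut
i=2: geometric 5.2202 vs commanded 6.1337 ⇒ slack
i=3: geometric 3.3541 vs commanded 3.9620 ⇒ slack
i=4: geometric 1.8028 vs commanded 2.2395 ⇒ slack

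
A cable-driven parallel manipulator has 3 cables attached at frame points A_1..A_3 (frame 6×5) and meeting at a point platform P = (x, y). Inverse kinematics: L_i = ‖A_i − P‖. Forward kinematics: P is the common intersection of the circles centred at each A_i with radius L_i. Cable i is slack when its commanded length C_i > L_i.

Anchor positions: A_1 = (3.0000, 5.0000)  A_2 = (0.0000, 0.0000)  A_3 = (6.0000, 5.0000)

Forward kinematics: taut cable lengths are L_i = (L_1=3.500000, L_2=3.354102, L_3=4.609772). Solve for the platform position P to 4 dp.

(3.0000, 1.5000)

circle eqns → linear via eq_j − eq_1; set k_j = A_j·A_j − L_j²
k_1 = 9.0000+25.0000−12.2500 = 21.7500
6.0000·x + 10.0000·y = k_1−k_2 = 33.0000
-6.0000·x + 0.0000·y = k_1−k_3 = -18.0000
solve first two rows → x=3.0000, y=1.5000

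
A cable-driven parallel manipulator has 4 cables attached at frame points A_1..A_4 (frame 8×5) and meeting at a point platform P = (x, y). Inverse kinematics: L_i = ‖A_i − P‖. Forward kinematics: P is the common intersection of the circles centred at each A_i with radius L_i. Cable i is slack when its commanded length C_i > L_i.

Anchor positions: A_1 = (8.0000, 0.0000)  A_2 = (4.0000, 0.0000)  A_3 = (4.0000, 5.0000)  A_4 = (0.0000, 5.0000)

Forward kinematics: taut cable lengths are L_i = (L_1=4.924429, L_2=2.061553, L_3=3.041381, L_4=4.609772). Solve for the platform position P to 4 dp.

expand ‖A_i−P‖²=L_i² and subtract eq 1 (c_i ≔ ‖A_i‖²−L_i²)
c_1 = 64.0000+0.0000−24.2500 = 39.7500
eq1−eq2 → [8.0000  0.0000]·P = 28.0000
eq1−eq3 → [8.0000  -10.0000]·P = 8.0000
eq1−eq4 → [16.0000  -10.0000]·P = 36.0000
2×2 solve → P = (3.5000, 2.0000)
check cable 4: ‖A_4−P‖² = 21.2500 ≈ L_4² = 21.2500 ✓

(3.5000, 2.0000)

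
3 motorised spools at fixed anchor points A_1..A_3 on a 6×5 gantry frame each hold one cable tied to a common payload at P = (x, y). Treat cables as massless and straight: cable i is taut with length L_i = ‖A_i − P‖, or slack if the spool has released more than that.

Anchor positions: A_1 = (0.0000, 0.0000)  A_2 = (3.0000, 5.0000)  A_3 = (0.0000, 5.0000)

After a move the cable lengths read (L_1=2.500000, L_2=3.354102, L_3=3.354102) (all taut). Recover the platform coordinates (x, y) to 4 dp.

(1.5000, 2.0000)

circle eqns → linear via eq_j − eq_1; set c_j = A_j·A_j − L_j²
c_1 = 0.0000+0.0000−6.2500 = -6.2500
-6.0000·x − 10.0000·y = c_1−c_2 = -29.0000
0.0000·x − 10.0000·y = c_1−c_3 = -20.0000
solve first two rows → x=1.5000, y=2.0000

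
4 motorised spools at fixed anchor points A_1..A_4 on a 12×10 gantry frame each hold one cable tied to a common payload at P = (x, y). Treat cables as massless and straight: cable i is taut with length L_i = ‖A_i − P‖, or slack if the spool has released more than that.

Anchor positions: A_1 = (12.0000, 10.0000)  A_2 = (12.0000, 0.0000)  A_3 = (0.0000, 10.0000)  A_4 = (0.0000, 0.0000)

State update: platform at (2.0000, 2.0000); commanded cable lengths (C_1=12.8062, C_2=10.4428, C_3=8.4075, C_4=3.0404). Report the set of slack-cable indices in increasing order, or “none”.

i=1: geometric 12.8062 vs commanded 12.8062 ⇒ taut
i=2: geometric 10.1980 vs commanded 10.4428 ⇒ slack
i=3: geometric 8.2462 vs commanded 8.4075 ⇒ slack
i=4: geometric 2.8284 vs commanded 3.0404 ⇒ slack

2, 3, 4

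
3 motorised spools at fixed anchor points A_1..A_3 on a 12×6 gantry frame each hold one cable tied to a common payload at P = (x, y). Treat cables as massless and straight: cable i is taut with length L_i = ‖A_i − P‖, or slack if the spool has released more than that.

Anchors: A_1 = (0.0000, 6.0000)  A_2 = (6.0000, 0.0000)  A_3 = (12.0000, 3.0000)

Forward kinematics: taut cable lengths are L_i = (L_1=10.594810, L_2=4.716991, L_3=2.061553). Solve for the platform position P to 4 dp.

expand ‖A_i−P‖²=L_i² and subtract eq 1 (c_i ≔ ‖A_i‖²−L_i²)
c_1 = 0.0000+36.0000−112.2500 = -76.2500
eq1−eq2 → [-12.0000  12.0000]·P = -90.0000
eq1−eq3 → [-24.0000  6.0000]·P = -225.0000
2×2 solve → P = (10.0000, 2.5000)

(10.0000, 2.5000)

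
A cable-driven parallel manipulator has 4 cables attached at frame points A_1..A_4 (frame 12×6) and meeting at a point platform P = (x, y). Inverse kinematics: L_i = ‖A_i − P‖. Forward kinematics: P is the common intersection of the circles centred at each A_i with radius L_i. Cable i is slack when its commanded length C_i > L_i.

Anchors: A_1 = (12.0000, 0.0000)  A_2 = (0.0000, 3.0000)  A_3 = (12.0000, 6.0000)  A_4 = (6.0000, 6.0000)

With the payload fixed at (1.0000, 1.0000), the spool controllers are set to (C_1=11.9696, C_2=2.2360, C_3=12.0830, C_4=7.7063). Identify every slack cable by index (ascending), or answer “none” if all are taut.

cable 1: √((11.0000)²+(-1.0000)²)=11.0454, C_1=11.9696: slack
cable 2: √((-1.0000)²+(2.0000)²)=2.2361, C_2=2.2360: taut
cable 3: √((11.0000)²+(5.0000)²)=12.0830, C_3=12.0830: taut
cable 4: √((5.0000)²+(5.0000)²)=7.0711, C_4=7.7063: slack

1, 4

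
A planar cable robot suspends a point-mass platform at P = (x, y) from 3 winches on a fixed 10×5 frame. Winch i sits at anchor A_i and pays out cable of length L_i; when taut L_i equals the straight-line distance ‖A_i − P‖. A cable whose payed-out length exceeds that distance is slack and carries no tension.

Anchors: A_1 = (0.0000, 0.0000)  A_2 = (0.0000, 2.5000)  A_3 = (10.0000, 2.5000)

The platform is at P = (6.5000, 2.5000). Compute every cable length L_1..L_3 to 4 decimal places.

(6.9642, 6.5000, 3.5000)

L_1 = √((0.0000−6.5000)² + (0.0000−2.5000)²) = 6.9642
L_2 = √((0.0000−6.5000)² + (2.5000−2.5000)²) = 6.5000
L_3 = √((10.0000−6.5000)² + (2.5000−2.5000)²) = 3.5000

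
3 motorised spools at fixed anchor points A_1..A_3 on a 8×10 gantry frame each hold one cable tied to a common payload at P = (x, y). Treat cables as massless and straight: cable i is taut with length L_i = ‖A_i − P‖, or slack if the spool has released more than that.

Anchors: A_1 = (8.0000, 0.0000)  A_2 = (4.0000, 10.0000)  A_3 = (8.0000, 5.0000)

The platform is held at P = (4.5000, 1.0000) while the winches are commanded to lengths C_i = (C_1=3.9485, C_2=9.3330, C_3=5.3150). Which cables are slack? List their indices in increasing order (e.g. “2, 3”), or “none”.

cable 1: √((3.5000)²+(-1.0000)²)=3.6401, C_1=3.9485: slack
cable 2: √((-0.5000)²+(9.0000)²)=9.0139, C_2=9.3330: slack
cable 3: √((3.5000)²+(4.0000)²)=5.3151, C_3=5.3150: taut

1, 2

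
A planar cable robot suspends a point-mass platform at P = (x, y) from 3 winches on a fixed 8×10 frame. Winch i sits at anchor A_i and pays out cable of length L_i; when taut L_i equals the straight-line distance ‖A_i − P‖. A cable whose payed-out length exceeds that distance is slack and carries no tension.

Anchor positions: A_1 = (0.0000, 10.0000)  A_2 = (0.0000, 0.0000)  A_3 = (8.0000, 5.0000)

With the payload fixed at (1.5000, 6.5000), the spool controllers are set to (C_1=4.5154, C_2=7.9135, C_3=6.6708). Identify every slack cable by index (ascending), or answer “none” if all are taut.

i=1: geometric 3.8079 vs commanded 4.5154 ⇒ slack
i=2: geometric 6.6708 vs commanded 7.9135 ⇒ slack
i=3: geometric 6.6708 vs commanded 6.6708 ⇒ taut

1, 2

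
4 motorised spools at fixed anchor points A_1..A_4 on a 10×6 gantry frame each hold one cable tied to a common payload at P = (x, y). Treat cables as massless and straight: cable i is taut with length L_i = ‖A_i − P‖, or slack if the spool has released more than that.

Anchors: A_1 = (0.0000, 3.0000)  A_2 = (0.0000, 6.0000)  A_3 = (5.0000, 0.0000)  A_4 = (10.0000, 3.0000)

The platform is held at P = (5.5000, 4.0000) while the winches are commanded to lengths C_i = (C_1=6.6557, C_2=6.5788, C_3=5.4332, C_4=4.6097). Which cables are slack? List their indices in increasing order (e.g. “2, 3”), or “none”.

i=1: geometric 5.5902 vs commanded 6.6557 ⇒ slack
i=2: geometric 5.8523 vs commanded 6.5788 ⇒ slack
i=3: geometric 4.0311 vs commanded 5.4332 ⇒ slack
i=4: geometric 4.6098 vs commanded 4.6097 ⇒ taut

1, 2, 3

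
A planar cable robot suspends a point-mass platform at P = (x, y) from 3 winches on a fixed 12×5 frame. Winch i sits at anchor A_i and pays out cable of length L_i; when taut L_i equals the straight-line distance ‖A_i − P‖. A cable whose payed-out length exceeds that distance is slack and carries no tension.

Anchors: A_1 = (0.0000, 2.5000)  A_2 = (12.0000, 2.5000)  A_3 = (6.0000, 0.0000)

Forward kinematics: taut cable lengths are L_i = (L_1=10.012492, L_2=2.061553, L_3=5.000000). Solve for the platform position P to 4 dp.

(10.0000, 3.0000)

each cable: (A_i−P)·(A_i−P) = L_i²; let k_i = ‖A_i‖²−L_i²
k_1 = 0.0000+6.2500−100.2500 = -94.0000
row 1: -24.0000x + 0.0000y = -240.0000  (k_2=146.0000)
row 2: -12.0000x + 5.0000y = -105.0000  (k_3=11.0000)
Cramer on rows 1–2 → x = 10.0000, y = 3.0000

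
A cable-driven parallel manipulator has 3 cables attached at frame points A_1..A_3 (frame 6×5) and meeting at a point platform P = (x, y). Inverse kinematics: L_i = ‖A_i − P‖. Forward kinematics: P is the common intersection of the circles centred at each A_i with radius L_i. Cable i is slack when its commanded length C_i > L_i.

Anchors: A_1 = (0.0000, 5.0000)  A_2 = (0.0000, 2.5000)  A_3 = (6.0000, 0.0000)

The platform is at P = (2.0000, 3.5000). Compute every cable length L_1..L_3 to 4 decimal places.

L_1 = √((0.0000−2.0000)² + (5.0000−3.5000)²) = 2.5000
L_2 = √((0.0000−2.0000)² + (2.5000−3.5000)²) = 2.2361
L_3 = √((6.0000−2.0000)² + (0.0000−3.5000)²) = 5.3151

(2.5000, 2.2361, 5.3151)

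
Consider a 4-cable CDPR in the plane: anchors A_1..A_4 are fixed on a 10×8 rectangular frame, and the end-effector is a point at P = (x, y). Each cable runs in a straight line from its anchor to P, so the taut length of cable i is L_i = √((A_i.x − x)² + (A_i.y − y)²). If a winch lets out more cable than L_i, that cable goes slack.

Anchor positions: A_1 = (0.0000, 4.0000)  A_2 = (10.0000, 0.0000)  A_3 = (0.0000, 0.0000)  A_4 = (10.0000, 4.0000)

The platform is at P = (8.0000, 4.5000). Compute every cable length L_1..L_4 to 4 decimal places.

(8.0156, 4.9244, 9.1788, 2.0616)

cable 1: Δx=-8.0000, Δy=-0.5000; L_1 = √(Δx²+Δy²) = 8.0156
cable 2: Δx=2.0000, Δy=-4.5000; L_2 = √(Δx²+Δy²) = 4.9244
cable 3: Δx=-8.0000, Δy=-4.5000; L_3 = √(Δx²+Δy²) = 9.1788
cable 4: Δx=2.0000, Δy=-0.5000; L_4 = √(Δx²+Δy²) = 2.0616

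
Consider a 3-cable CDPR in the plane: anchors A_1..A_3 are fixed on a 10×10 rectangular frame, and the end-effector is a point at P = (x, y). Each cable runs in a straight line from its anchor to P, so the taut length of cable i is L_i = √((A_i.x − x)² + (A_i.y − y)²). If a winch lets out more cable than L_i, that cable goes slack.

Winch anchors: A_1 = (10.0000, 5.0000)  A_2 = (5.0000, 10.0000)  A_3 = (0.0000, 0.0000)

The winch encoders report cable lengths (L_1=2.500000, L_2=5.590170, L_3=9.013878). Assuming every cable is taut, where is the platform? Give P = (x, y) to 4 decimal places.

expand ‖A_i−P‖²=L_i² and subtract eq 1 (k_i ≔ ‖A_i‖²−L_i²)
k_1 = 100.0000+25.0000−6.2500 = 118.7500
eq1−eq2 → [10.0000  -10.0000]·P = 25.0000
eq1−eq3 → [20.0000  10.0000]·P = 200.0000
2×2 solve → P = (7.5000, 5.0000)

(7.5000, 5.0000)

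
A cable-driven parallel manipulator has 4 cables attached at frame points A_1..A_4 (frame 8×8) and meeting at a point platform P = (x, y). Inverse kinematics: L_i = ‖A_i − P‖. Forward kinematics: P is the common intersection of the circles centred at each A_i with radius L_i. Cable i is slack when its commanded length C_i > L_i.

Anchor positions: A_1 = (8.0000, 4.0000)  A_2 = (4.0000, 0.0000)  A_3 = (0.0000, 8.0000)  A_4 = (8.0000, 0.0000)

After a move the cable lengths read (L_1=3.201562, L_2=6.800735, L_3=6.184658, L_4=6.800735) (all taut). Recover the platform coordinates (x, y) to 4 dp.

(6.0000, 6.5000)

each cable: (A_i−P)·(A_i−P) = L_i²; let q_i = ‖A_i‖²−L_i²
q_1 = 64.0000+16.0000−10.2500 = 69.7500
row 1: 8.0000x + 8.0000y = 100.0000  (q_2=-30.2500)
row 2: 16.0000x − 8.0000y = 44.0000  (q_3=25.7500)
row 3: 0.0000x + 8.0000y = 52.0000  (q_4=17.7500)
Cramer on rows 1–2 → x = 6.0000, y = 6.5000
check cable 4: ‖A_4−P‖² = 46.2500 ≈ L_4² = 46.2500 ✓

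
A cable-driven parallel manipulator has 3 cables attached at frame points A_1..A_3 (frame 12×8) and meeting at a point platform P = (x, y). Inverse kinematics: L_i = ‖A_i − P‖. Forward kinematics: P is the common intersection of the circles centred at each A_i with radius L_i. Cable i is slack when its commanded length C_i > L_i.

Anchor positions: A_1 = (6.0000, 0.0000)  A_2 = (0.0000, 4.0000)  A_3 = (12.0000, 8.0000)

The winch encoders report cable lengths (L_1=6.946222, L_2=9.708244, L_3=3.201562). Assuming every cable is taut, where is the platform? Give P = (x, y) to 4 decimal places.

circle eqns → linear via eq_j − eq_1; set c_j = A_j·A_j − L_j²
c_1 = 36.0000+0.0000−48.2500 = -12.2500
12.0000·x − 8.0000·y = c_1−c_2 = 66.0000
-12.0000·x − 16.0000·y = c_1−c_3 = -210.0000
solve first two rows → x=9.5000, y=6.0000

(9.5000, 6.0000)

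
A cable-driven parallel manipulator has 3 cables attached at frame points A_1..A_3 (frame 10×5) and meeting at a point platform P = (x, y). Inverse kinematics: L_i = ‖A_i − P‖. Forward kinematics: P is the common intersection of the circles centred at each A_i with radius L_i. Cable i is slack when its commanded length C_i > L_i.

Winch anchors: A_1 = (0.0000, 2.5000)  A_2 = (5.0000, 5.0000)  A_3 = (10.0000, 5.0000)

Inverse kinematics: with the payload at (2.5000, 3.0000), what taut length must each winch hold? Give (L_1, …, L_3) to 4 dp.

cable 1: Δx=-2.5000, Δy=-0.5000; L_1 = √(Δx²+Δy²) = 2.5495
cable 2: Δx=2.5000, Δy=2.0000; L_2 = √(Δx²+Δy²) = 3.2016
cable 3: Δx=7.5000, Δy=2.0000; L_3 = √(Δx²+Δy²) = 7.7621

(2.5495, 3.2016, 7.7621)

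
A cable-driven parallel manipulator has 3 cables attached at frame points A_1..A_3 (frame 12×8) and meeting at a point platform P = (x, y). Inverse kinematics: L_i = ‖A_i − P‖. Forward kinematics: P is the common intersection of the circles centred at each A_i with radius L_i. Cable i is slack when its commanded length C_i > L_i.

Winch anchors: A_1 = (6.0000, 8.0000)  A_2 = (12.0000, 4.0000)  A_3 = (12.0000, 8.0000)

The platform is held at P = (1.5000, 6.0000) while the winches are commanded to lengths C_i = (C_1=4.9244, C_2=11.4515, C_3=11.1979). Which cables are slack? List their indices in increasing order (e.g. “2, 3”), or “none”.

i=1: geometric 4.9244 vs commanded 4.9244 ⇒ taut
i=2: geometric 10.6888 vs commanded 11.4515 ⇒ slack
i=3: geometric 10.6888 vs commanded 11.1979 ⇒ slack

2, 3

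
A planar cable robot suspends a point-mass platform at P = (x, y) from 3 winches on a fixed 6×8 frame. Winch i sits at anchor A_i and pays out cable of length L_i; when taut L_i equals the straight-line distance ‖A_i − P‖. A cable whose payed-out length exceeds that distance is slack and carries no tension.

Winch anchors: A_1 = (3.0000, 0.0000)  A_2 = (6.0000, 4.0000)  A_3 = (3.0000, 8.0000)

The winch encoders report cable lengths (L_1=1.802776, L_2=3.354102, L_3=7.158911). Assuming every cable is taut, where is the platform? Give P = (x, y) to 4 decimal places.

(4.5000, 1.0000)

expand ‖A_i−P‖²=L_i² and subtract eq 1 (q_i ≔ ‖A_i‖²−L_i²)
q_1 = 9.0000+0.0000−3.2500 = 5.7500
eq1−eq2 → [-6.0000  -8.0000]·P = -35.0000
eq1−eq3 → [0.0000  -16.0000]·P = -16.0000
2×2 solve → P = (4.5000, 1.0000)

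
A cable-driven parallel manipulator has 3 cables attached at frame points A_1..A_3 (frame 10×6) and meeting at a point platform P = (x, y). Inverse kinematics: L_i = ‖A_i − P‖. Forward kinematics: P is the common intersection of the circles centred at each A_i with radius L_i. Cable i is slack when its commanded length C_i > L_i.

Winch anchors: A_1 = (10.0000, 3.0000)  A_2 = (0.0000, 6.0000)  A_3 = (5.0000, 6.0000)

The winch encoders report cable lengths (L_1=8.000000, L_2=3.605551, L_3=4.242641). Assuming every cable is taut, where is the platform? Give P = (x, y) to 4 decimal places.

(2.0000, 3.0000)

expand ‖A_i−P‖²=L_i² and subtract eq 1 (k_i ≔ ‖A_i‖²−L_i²)
k_1 = 100.0000+9.0000−64.0000 = 45.0000
eq1−eq2 → [20.0000  -6.0000]·P = 22.0000
eq1−eq3 → [10.0000  -6.0000]·P = 2.0000
2×2 solve → P = (2.0000, 3.0000)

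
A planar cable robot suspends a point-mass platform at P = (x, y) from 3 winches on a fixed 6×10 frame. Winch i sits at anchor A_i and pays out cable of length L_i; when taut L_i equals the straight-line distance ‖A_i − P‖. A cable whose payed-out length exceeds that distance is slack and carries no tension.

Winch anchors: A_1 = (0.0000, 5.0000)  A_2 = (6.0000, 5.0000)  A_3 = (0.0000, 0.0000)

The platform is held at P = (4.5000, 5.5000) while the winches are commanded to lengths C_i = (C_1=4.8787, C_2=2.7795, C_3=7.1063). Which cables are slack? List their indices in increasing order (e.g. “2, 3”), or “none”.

1, 2

i=1: geometric 4.5277 vs commanded 4.8787 ⇒ slack
i=2: geometric 1.5811 vs commanded 2.7795 ⇒ slack
i=3: geometric 7.1063 vs commanded 7.1063 ⇒ taut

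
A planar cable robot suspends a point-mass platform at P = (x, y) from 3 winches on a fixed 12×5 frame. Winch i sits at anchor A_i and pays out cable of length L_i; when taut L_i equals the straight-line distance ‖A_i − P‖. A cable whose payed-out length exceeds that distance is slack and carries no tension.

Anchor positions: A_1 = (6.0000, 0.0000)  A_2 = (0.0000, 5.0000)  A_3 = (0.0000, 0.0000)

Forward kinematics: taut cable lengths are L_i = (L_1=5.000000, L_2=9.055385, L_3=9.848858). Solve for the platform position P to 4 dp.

circle eqns → linear via eq_j − eq_1; set k_j = A_j·A_j − L_j²
k_1 = 36.0000+0.0000−25.0000 = 11.0000
12.0000·x − 10.0000·y = k_1−k_2 = 68.0000
12.0000·x + 0.0000·y = k_1−k_3 = 108.0000
solve first two rows → x=9.0000, y=4.0000

(9.0000, 4.0000)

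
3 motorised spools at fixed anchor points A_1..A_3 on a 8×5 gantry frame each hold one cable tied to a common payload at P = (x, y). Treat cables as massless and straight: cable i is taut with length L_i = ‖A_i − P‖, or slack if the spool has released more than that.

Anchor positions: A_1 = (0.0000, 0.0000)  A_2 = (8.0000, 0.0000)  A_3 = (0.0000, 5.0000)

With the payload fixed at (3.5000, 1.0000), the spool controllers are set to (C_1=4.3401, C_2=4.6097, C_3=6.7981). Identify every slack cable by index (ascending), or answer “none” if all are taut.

cable 1: L_1 = ‖A_1−P‖ = 3.6401;  C_1 = 4.3401 → slack
cable 2: L_2 = ‖A_2−P‖ = 4.6098;  C_2 = 4.6097 → taut
cable 3: L_3 = ‖A_3−P‖ = 5.3151;  C_3 = 6.7981 → slack

1, 3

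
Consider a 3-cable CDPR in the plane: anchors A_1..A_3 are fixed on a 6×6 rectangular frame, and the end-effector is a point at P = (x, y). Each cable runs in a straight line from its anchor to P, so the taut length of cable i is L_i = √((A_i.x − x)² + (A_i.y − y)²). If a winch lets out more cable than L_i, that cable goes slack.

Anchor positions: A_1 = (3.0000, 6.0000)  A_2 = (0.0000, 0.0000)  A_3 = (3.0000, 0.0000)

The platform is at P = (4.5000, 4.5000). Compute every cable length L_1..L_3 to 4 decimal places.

cable 1: Δx=-1.5000, Δy=1.5000; L_1 = √(Δx²+Δy²) = 2.1213
cable 2: Δx=-4.5000, Δy=-4.5000; L_2 = √(Δx²+Δy²) = 6.3640
cable 3: Δx=-1.5000, Δy=-4.5000; L_3 = √(Δx²+Δy²) = 4.7434

(2.1213, 6.3640, 4.7434)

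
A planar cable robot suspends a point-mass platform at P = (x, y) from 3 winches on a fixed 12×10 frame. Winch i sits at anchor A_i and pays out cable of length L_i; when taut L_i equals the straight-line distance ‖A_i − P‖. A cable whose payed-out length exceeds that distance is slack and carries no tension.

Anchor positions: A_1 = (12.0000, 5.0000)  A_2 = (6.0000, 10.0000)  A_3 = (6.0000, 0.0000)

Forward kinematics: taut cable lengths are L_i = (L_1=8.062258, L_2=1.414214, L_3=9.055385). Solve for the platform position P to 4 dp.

(5.0000, 9.0000)

each cable: (A_i−P)·(A_i−P) = L_i²; let c_i = ‖A_i‖²−L_i²
c_1 = 144.0000+25.0000−65.0000 = 104.0000
row 1: 12.0000x − 10.0000y = -30.0000  (c_2=134.0000)
row 2: 12.0000x + 10.0000y = 150.0000  (c_3=-46.0000)
Cramer on rows 1–2 → x = 5.0000, y = 9.0000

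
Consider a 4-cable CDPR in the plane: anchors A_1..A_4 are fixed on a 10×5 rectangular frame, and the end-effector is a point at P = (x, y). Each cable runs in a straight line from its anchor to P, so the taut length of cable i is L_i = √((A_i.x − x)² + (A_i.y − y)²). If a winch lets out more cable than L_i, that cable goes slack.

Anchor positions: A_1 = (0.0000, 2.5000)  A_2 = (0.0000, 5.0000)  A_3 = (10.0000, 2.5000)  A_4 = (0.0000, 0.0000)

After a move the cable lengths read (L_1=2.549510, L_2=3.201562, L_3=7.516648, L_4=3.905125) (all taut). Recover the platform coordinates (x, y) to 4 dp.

expand ‖A_i−P‖²=L_i² and subtract eq 1 (c_i ≔ ‖A_i‖²−L_i²)
c_1 = 0.0000+6.2500−6.5000 = -0.2500
eq1−eq2 → [0.0000  -5.0000]·P = -15.0000
eq1−eq3 → [-20.0000  0.0000]·P = -50.0000
eq1−eq4 → [0.0000  5.0000]·P = 15.0000
2×2 solve → P = (2.5000, 3.0000)
check cable 4: ‖A_4−P‖² = 15.2500 ≈ L_4² = 15.2500 ✓

(2.5000, 3.0000)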